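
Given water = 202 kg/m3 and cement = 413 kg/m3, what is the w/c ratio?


w/c = water / cement
w/c = 202 / 413 = 0.489

0.489


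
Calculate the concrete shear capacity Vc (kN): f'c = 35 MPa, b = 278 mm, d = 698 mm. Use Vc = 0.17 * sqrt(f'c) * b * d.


Vc = 0.17 * sqrt(35) * 278 * 698 / 1000
= 195.16 kN

195.16


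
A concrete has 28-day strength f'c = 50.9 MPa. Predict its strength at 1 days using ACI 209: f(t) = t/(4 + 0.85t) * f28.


f(1) = 1 / (4 + 0.85 * 1) * 50.9
= 1 / 4.85 * 50.9
= 10.49 MPa

10.49


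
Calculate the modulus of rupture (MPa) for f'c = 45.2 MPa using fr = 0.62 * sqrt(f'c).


fr = 0.62 * sqrt(45.2)
= 4.168 MPa

4.168


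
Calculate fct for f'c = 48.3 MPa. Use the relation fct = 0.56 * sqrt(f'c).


fct = 0.56 * sqrt(48.3)
= 0.56 * 6.95
= 3.892 MPa

3.892


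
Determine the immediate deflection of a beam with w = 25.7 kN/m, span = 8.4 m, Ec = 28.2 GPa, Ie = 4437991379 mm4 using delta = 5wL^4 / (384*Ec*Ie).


Convert: L = 8.4 m = 8400 mm, Ec = 28.2 GPa = 28200 MPa
delta = 5 * 25.7 * 8400^4 / (384 * 28200 * 4437991379)
= 13.31 mm

13.31


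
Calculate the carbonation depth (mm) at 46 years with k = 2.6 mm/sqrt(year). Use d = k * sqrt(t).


depth = k * sqrt(t)
= 2.6 * sqrt(46)
= 17.63 mm

17.63


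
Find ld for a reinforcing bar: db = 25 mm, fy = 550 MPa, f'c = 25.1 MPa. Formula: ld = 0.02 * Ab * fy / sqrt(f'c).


Ab = pi * 25^2 / 4 = 490.874 mm2
ld = 0.02 * 490.874 * 550 / sqrt(25.1)
= 1077.8 mm

1077.8


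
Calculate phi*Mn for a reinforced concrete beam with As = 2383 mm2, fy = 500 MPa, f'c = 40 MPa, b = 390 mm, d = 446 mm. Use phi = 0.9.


a = As * fy / (0.85 * f'c * b)
= 2383 * 500 / (0.85 * 40 * 390)
= 89.8567 mm
Mn = As * fy * (d - a/2) / 10^6
= 477.8769 kN-m
phi*Mn = 0.9 * 477.8769 = 430.09 kN-m

430.09


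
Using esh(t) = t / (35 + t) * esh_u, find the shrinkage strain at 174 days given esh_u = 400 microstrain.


esh(174) = 174 / (35 + 174) * 400
= 174 / 209 * 400
= 333.0 microstrain

333.0


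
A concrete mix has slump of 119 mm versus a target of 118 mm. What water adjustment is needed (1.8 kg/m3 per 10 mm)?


Difference = 118 - 119 = -1 mm
Water adjustment = -1 * 1.8 / 10 = -0.2 kg/m3

-0.2


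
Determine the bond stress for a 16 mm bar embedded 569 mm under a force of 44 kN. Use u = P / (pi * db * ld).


u = P / (pi * db * ld)
= 44 * 1000 / (pi * 16 * 569)
= 1.538 MPa

1.538


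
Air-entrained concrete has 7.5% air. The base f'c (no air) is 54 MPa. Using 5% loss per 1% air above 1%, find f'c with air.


Strength loss = (7.5 - 1) * 5 = 32.5%
f'c = 54 * (1 - 32.5/100)
= 36.45 MPa

36.45


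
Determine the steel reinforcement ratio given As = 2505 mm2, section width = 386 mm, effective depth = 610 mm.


rho = As / (b * d)
= 2505 / (386 * 610)
= 0.0106

0.0106


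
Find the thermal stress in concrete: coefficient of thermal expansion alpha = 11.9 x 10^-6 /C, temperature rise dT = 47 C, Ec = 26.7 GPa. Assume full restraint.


sigma = alpha * dT * Ec
= 11.9e-6 * 47 * 26.7 * 1000
= 14.933 MPa

14.933


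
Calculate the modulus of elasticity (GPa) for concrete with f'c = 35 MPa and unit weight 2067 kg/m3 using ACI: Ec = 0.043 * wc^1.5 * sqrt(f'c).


Ec = 0.043 * 2067^1.5 * sqrt(35) / 1000
= 23.91 GPa

23.91


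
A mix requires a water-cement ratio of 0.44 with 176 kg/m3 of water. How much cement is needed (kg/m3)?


Cement = water / (w/c)
= 176 / 0.44
= 400.0 kg/m3

400.0


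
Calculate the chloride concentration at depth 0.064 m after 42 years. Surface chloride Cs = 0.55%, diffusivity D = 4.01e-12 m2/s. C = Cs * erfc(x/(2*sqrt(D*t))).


t_seconds = 42 * 365.25 * 24 * 3600 = 1325419200.0 s
arg = 0.064 / (2 * sqrt(4.01e-12 * 1325419200.0))
= 0.4389
erfc(0.4389) = 0.5348
C = 0.55 * 0.5348 = 0.2941%

0.2941


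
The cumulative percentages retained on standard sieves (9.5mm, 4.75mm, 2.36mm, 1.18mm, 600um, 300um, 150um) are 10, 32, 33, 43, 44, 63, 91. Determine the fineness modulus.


FM = sum(cumulative % retained) / 100
= 316 / 100
= 3.16

3.16


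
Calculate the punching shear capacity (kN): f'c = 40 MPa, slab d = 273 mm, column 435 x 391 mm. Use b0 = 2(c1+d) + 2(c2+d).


b0 = 2*(435 + 273) + 2*(391 + 273) = 2744 mm
Vc = 0.33 * sqrt(40) * 2744 * 273 / 1000
= 1563.47 kN

1563.47


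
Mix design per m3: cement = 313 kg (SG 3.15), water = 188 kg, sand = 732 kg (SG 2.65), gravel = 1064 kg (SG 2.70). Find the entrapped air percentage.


Vol cement = 313 / (3.15 * 1000) = 0.099365 m3
Vol water = 188 / 1000 = 0.188 m3
Vol sand = 732 / (2.65 * 1000) = 0.276226 m3
Vol gravel = 1064 / (2.70 * 1000) = 0.394074 m3
Total solid + water volume = 0.957666 m3
Air = (1 - 0.957666) * 100 = 4.23%

4.23


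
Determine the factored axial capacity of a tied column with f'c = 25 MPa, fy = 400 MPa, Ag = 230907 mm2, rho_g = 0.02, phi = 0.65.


Ast = rho * Ag = 0.02 * 230907 = 4618.14 mm2
phi*Pn = 0.65 * 0.80 * (0.85 * 25 * (230907 - 4618.14) + 400 * 4618.14) / 1000
= 3461.07 kN

3461.07


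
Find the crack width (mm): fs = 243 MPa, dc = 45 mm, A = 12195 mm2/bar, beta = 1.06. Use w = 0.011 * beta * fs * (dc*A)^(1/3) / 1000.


w = 0.011 * beta * fs * (dc * A)^(1/3) / 1000
= 0.011 * 1.06 * 243 * (45 * 12195)^(1/3) / 1000
= 0.232 mm

0.232


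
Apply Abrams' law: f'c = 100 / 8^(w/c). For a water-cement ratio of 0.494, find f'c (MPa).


f'c = 100 / 8^0.494
= 100 / 2.793
= 35.8 MPa

35.8


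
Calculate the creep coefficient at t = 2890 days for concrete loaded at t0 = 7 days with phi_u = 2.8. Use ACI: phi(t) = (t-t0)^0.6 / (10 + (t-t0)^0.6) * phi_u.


dt = 2890 - 7 = 2883
phi = 2883^0.6 / (10 + 2883^0.6) * 2.8
= 2.583

2.583


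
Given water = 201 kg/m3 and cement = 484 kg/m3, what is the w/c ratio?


w/c = water / cement
w/c = 201 / 484 = 0.415

0.415


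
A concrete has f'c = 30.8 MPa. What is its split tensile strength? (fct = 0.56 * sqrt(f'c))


fct = 0.56 * sqrt(30.8)
= 0.56 * 5.55
= 3.108 MPa

3.108


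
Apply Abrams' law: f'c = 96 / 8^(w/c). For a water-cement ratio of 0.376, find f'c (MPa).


f'c = 96 / 8^0.376
= 96 / 2.186
= 43.92 MPa

43.92


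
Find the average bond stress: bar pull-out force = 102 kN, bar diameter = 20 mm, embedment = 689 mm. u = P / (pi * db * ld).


u = P / (pi * db * ld)
= 102 * 1000 / (pi * 20 * 689)
= 2.356 MPa

2.356


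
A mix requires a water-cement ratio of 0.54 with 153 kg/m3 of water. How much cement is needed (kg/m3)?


Cement = water / (w/c)
= 153 / 0.54
= 283.3 kg/m3

283.3


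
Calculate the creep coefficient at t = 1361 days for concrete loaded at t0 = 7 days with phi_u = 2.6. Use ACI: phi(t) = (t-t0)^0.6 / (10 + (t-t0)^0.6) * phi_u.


dt = 1361 - 7 = 1354
phi = 1354^0.6 / (10 + 1354^0.6) * 2.6
= 2.297

2.297


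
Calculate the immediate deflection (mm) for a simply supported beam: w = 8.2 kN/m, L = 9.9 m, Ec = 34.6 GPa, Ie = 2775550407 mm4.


Convert: L = 9.9 m = 9900 mm, Ec = 34.6 GPa = 34600 MPa
delta = 5 * 8.2 * 9900^4 / (384 * 34600 * 2775550407)
= 10.68 mm

10.68


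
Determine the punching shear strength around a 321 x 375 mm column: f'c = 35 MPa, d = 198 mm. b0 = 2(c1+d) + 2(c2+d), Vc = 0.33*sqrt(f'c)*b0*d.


b0 = 2*(321 + 198) + 2*(375 + 198) = 2184 mm
Vc = 0.33 * sqrt(35) * 2184 * 198 / 1000
= 844.24 kN

844.24


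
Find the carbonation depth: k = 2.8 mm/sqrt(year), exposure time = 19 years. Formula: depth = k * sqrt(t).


depth = k * sqrt(t)
= 2.8 * sqrt(19)
= 12.2 mm

12.2


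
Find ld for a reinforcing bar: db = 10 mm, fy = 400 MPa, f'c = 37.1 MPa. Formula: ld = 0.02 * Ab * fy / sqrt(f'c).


Ab = pi * 10^2 / 4 = 78.54 mm2
ld = 0.02 * 78.54 * 400 / sqrt(37.1)
= 103.2 mm

103.2


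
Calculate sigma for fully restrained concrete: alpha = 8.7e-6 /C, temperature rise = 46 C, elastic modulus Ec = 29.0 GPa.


sigma = alpha * dT * Ec
= 8.7e-6 * 46 * 29.0 * 1000
= 11.606 MPa

11.606


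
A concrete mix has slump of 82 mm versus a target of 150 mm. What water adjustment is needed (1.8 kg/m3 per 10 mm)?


Difference = 150 - 82 = 68 mm
Water adjustment = 68 * 1.8 / 10 = 12.2 kg/m3

12.2


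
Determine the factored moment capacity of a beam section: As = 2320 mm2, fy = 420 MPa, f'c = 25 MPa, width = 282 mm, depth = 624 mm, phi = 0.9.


a = As * fy / (0.85 * f'c * b)
= 2320 * 420 / (0.85 * 25 * 282)
= 162.6033 mm
Mn = As * fy * (d - a/2) / 10^6
= 528.8053 kN-m
phi*Mn = 0.9 * 528.8053 = 475.92 kN-m

475.92


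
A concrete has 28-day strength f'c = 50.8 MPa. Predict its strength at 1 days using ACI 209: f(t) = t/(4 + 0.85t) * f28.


f(1) = 1 / (4 + 0.85 * 1) * 50.8
= 1 / 4.85 * 50.8
= 10.47 MPa

10.47


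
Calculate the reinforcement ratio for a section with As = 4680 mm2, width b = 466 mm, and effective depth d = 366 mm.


rho = As / (b * d)
= 4680 / (466 * 366)
= 0.0274

0.0274


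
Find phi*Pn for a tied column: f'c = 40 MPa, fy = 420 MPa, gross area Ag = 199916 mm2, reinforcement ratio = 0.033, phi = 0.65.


Ast = rho * Ag = 0.033 * 199916 = 6597.228 mm2
phi*Pn = 0.65 * 0.80 * (0.85 * 40 * (199916 - 6597.228) + 420 * 6597.228) / 1000
= 4858.71 kN

4858.71


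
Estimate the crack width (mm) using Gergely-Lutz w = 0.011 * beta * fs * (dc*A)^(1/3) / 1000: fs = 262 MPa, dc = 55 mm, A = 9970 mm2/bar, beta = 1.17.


w = 0.011 * beta * fs * (dc * A)^(1/3) / 1000
= 0.011 * 1.17 * 262 * (55 * 9970)^(1/3) / 1000
= 0.276 mm

0.276


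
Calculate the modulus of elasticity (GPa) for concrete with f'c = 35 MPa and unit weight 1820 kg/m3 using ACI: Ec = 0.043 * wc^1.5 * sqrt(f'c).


Ec = 0.043 * 1820^1.5 * sqrt(35) / 1000
= 19.75 GPa

19.75


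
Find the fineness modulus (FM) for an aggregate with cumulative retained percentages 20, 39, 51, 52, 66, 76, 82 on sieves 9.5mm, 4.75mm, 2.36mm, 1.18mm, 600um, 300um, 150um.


FM = sum(cumulative % retained) / 100
= 386 / 100
= 3.86

3.86


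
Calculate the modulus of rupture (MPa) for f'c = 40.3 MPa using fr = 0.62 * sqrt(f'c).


fr = 0.62 * sqrt(40.3)
= 3.936 MPa

3.936


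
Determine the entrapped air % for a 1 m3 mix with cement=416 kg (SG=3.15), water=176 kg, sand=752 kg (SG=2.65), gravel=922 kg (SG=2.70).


Vol cement = 416 / (3.15 * 1000) = 0.132063 m3
Vol water = 176 / 1000 = 0.176 m3
Vol sand = 752 / (2.65 * 1000) = 0.283774 m3
Vol gravel = 922 / (2.70 * 1000) = 0.341481 m3
Total solid + water volume = 0.933319 m3
Air = (1 - 0.933319) * 100 = 6.67%

6.67


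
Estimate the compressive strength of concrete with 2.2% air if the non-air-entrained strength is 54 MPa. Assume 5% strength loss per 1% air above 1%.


Strength loss = (2.2 - 1) * 5 = 6.0%
f'c = 54 * (1 - 6.0/100)
= 50.76 MPa

50.76


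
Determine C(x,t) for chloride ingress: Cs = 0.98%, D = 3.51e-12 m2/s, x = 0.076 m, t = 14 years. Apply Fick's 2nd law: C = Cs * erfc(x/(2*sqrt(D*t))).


t_seconds = 14 * 365.25 * 24 * 3600 = 441806400.0 s
arg = 0.076 / (2 * sqrt(3.51e-12 * 441806400.0))
= 0.965
erfc(0.965) = 0.1724
C = 0.98 * 0.1724 = 0.1689%

0.1689


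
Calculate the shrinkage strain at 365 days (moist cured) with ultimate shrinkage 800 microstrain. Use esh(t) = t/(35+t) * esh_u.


esh(365) = 365 / (35 + 365) * 800
= 365 / 400 * 800
= 730.0 microstrain

730.0


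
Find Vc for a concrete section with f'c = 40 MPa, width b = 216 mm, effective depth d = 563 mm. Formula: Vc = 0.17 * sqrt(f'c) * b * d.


Vc = 0.17 * sqrt(40) * 216 * 563 / 1000
= 130.75 kN

130.75


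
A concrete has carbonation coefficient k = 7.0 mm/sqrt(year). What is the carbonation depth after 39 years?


depth = k * sqrt(t)
= 7.0 * sqrt(39)
= 43.71 mm

43.71


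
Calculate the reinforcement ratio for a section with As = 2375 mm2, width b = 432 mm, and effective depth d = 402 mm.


rho = As / (b * d)
= 2375 / (432 * 402)
= 0.0137

0.0137


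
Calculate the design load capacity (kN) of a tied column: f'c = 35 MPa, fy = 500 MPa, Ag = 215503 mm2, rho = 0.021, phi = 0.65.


Ast = rho * Ag = 0.021 * 215503 = 4525.563 mm2
phi*Pn = 0.65 * 0.80 * (0.85 * 35 * (215503 - 4525.563) + 500 * 4525.563) / 1000
= 4440.47 kN

4440.47


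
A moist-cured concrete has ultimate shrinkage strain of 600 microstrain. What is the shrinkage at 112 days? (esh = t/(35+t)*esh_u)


esh(112) = 112 / (35 + 112) * 600
= 112 / 147 * 600
= 457.1 microstrain

457.1


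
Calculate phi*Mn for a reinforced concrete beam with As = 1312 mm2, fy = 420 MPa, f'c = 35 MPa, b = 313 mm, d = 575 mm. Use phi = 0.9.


a = As * fy / (0.85 * f'c * b)
= 1312 * 420 / (0.85 * 35 * 313)
= 59.1768 mm
Mn = As * fy * (d - a/2) / 10^6
= 300.5436 kN-m
phi*Mn = 0.9 * 300.5436 = 270.49 kN-m

270.49


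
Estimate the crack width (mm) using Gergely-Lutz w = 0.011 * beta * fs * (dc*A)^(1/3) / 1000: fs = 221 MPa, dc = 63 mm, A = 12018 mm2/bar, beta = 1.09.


w = 0.011 * beta * fs * (dc * A)^(1/3) / 1000
= 0.011 * 1.09 * 221 * (63 * 12018)^(1/3) / 1000
= 0.242 mm

0.242


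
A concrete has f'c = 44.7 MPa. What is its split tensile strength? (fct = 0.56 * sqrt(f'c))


fct = 0.56 * sqrt(44.7)
= 0.56 * 6.686
= 3.744 MPa

3.744


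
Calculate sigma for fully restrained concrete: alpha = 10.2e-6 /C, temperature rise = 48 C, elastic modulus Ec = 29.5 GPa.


sigma = alpha * dT * Ec
= 10.2e-6 * 48 * 29.5 * 1000
= 14.443 MPa

14.443


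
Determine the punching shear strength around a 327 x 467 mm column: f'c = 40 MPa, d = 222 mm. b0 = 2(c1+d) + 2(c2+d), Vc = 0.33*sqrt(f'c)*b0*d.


b0 = 2*(327 + 222) + 2*(467 + 222) = 2476 mm
Vc = 0.33 * sqrt(40) * 2476 * 222 / 1000
= 1147.22 kN

1147.22


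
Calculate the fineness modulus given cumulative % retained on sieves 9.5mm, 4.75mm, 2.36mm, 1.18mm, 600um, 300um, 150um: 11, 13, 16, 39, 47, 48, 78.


FM = sum(cumulative % retained) / 100
= 252 / 100
= 2.52

2.52


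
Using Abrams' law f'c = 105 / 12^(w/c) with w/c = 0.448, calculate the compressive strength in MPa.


f'c = 105 / 12^0.448
= 105 / 3.044
= 34.49 MPa

34.49


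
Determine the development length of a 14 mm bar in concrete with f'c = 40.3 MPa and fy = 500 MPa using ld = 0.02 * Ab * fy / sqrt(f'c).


Ab = pi * 14^2 / 4 = 153.938 mm2
ld = 0.02 * 153.938 * 500 / sqrt(40.3)
= 242.5 mm

242.5


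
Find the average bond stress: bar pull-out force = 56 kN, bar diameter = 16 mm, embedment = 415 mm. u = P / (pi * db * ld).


u = P / (pi * db * ld)
= 56 * 1000 / (pi * 16 * 415)
= 2.685 MPa

2.685


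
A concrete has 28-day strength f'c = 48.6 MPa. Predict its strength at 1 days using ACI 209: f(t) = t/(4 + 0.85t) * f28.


f(1) = 1 / (4 + 0.85 * 1) * 48.6
= 1 / 4.85 * 48.6
= 10.02 MPa

10.02


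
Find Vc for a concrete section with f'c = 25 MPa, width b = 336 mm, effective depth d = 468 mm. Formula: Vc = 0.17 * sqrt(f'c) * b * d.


Vc = 0.17 * sqrt(25) * 336 * 468 / 1000
= 133.66 kN

133.66


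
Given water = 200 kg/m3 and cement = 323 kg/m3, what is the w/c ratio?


w/c = water / cement
w/c = 200 / 323 = 0.619

0.619


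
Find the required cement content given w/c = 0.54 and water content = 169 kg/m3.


Cement = water / (w/c)
= 169 / 0.54
= 313.0 kg/m3

313.0


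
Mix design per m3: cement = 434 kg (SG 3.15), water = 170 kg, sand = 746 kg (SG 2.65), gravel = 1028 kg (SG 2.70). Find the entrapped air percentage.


Vol cement = 434 / (3.15 * 1000) = 0.137778 m3
Vol water = 170 / 1000 = 0.17 m3
Vol sand = 746 / (2.65 * 1000) = 0.281509 m3
Vol gravel = 1028 / (2.70 * 1000) = 0.380741 m3
Total solid + water volume = 0.970028 m3
Air = (1 - 0.970028) * 100 = 3.0%

3.0


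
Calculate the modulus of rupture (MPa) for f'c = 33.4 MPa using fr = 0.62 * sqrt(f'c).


fr = 0.62 * sqrt(33.4)
= 3.583 MPa

3.583


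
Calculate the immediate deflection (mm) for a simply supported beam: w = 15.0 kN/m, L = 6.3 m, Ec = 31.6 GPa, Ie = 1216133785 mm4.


Convert: L = 6.3 m = 6300 mm, Ec = 31.6 GPa = 31600 MPa
delta = 5 * 15.0 * 6300^4 / (384 * 31600 * 1216133785)
= 8.01 mm

8.01


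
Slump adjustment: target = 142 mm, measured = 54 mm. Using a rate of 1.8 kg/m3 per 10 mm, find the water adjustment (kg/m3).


Difference = 142 - 54 = 88 mm
Water adjustment = 88 * 1.8 / 10 = 15.8 kg/m3

15.8


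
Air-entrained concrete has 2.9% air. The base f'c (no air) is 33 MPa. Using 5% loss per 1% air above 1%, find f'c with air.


Strength loss = (2.9 - 1) * 5 = 9.5%
f'c = 33 * (1 - 9.5/100)
= 29.87 MPa

29.87


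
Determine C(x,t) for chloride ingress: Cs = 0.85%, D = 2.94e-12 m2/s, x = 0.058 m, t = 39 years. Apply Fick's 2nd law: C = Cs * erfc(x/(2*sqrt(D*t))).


t_seconds = 39 * 365.25 * 24 * 3600 = 1230746400.0 s
arg = 0.058 / (2 * sqrt(2.94e-12 * 1230746400.0))
= 0.4821
erfc(0.4821) = 0.4954
C = 0.85 * 0.4954 = 0.4211%

0.4211


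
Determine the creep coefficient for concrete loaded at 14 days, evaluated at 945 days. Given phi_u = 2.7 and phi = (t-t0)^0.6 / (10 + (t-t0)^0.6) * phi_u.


dt = 945 - 14 = 931
phi = 931^0.6 / (10 + 931^0.6) * 2.7
= 2.317

2.317


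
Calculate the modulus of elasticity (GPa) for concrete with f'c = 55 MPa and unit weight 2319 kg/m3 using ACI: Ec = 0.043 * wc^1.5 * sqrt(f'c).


Ec = 0.043 * 2319^1.5 * sqrt(55) / 1000
= 35.61 GPa

35.61


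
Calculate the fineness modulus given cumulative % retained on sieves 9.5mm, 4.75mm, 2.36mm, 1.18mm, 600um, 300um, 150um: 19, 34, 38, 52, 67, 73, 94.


FM = sum(cumulative % retained) / 100
= 377 / 100
= 3.77

3.77


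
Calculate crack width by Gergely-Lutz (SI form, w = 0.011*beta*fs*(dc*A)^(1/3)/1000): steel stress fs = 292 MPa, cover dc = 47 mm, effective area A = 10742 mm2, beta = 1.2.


w = 0.011 * beta * fs * (dc * A)^(1/3) / 1000
= 0.011 * 1.2 * 292 * (47 * 10742)^(1/3) / 1000
= 0.307 mm

0.307


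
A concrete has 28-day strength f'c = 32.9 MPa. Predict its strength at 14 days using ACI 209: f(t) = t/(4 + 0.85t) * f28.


f(14) = 14 / (4 + 0.85 * 14) * 32.9
= 14 / 15.9 * 32.9
= 28.97 MPa

28.97


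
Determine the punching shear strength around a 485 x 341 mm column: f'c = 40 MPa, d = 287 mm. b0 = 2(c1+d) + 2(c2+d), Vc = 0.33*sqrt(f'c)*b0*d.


b0 = 2*(485 + 287) + 2*(341 + 287) = 2800 mm
Vc = 0.33 * sqrt(40) * 2800 * 287 / 1000
= 1677.2 kN

1677.2


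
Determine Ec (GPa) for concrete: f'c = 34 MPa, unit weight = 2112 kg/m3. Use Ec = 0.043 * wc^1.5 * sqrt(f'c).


Ec = 0.043 * 2112^1.5 * sqrt(34) / 1000
= 24.34 GPa

24.34


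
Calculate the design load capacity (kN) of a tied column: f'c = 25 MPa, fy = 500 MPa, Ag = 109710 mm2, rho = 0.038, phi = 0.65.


Ast = rho * Ag = 0.038 * 109710 = 4168.98 mm2
phi*Pn = 0.65 * 0.80 * (0.85 * 25 * (109710 - 4168.98) + 500 * 4168.98) / 1000
= 2250.16 kN

2250.16


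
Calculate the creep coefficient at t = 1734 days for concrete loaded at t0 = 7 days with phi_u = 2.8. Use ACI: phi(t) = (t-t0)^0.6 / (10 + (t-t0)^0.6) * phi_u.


dt = 1734 - 7 = 1727
phi = 1727^0.6 / (10 + 1727^0.6) * 2.8
= 2.513

2.513


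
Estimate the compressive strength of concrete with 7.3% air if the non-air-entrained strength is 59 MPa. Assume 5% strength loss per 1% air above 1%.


Strength loss = (7.3 - 1) * 5 = 31.5%
f'c = 59 * (1 - 31.5/100)
= 40.42 MPa

40.42


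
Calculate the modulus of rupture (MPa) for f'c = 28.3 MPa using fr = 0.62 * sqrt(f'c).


fr = 0.62 * sqrt(28.3)
= 3.298 MPa

3.298


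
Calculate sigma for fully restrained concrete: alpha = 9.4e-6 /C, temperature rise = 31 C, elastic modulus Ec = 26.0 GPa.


sigma = alpha * dT * Ec
= 9.4e-6 * 31 * 26.0 * 1000
= 7.576 MPa

7.576


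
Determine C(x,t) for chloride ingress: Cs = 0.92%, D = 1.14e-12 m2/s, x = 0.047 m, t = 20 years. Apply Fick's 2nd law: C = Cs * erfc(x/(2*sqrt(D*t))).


t_seconds = 20 * 365.25 * 24 * 3600 = 631152000.0 s
arg = 0.047 / (2 * sqrt(1.14e-12 * 631152000.0))
= 0.8761
erfc(0.8761) = 0.2154
C = 0.92 * 0.2154 = 0.1981%

0.1981


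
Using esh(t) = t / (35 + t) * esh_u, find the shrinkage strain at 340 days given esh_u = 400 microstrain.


esh(340) = 340 / (35 + 340) * 400
= 340 / 375 * 400
= 362.7 microstrain

362.7


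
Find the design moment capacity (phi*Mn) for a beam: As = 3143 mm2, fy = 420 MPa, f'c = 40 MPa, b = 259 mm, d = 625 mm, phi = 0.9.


a = As * fy / (0.85 * f'c * b)
= 3143 * 420 / (0.85 * 40 * 259)
= 149.9046 mm
Mn = As * fy * (d - a/2) / 10^6
= 726.096 kN-m
phi*Mn = 0.9 * 726.096 = 653.49 kN-m

653.49


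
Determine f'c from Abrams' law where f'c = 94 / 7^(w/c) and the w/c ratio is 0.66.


f'c = 94 / 7^0.66
= 94 / 3.612
= 26.02 MPa

26.02


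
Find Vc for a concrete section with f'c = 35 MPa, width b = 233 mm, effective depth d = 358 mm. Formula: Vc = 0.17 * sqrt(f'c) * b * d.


Vc = 0.17 * sqrt(35) * 233 * 358 / 1000
= 83.89 kN

83.89


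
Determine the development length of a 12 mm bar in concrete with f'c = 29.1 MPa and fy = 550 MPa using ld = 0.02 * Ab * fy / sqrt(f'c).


Ab = pi * 12^2 / 4 = 113.097 mm2
ld = 0.02 * 113.097 * 550 / sqrt(29.1)
= 230.6 mm

230.6


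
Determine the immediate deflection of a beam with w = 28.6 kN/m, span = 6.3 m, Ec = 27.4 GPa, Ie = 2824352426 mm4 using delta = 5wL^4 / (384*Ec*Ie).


Convert: L = 6.3 m = 6300 mm, Ec = 27.4 GPa = 27400 MPa
delta = 5 * 28.6 * 6300^4 / (384 * 27400 * 2824352426)
= 7.58 mm

7.58


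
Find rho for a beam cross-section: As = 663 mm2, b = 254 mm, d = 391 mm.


rho = As / (b * d)
= 663 / (254 * 391)
= 0.0067

0.0067


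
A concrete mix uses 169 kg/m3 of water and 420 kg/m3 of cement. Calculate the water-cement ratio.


w/c = water / cement
w/c = 169 / 420 = 0.402

0.402


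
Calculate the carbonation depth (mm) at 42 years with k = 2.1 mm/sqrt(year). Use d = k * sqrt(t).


depth = k * sqrt(t)
= 2.1 * sqrt(42)
= 13.61 mm

13.61


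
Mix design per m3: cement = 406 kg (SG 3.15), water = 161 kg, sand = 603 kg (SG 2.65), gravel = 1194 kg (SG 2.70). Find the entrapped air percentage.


Vol cement = 406 / (3.15 * 1000) = 0.128889 m3
Vol water = 161 / 1000 = 0.161 m3
Vol sand = 603 / (2.65 * 1000) = 0.227547 m3
Vol gravel = 1194 / (2.70 * 1000) = 0.442222 m3
Total solid + water volume = 0.959658 m3
Air = (1 - 0.959658) * 100 = 4.03%

4.03


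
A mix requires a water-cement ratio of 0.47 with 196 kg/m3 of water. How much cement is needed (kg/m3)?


Cement = water / (w/c)
= 196 / 0.47
= 417.0 kg/m3

417.0


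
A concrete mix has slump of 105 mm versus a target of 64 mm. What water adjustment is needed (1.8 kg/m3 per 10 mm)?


Difference = 64 - 105 = -41 mm
Water adjustment = -41 * 1.8 / 10 = -7.4 kg/m3

-7.4


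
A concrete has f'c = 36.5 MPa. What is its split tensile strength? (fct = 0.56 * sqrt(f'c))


fct = 0.56 * sqrt(36.5)
= 0.56 * 6.042
= 3.383 MPa

3.383


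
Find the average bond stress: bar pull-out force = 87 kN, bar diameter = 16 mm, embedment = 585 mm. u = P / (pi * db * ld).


u = P / (pi * db * ld)
= 87 * 1000 / (pi * 16 * 585)
= 2.959 MPa

2.959


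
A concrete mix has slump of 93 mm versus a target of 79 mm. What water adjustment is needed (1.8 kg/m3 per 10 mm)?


Difference = 79 - 93 = -14 mm
Water adjustment = -14 * 1.8 / 10 = -2.5 kg/m3

-2.5


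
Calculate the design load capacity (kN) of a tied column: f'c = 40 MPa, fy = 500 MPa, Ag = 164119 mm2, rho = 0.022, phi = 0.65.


Ast = rho * Ag = 0.022 * 164119 = 3610.618 mm2
phi*Pn = 0.65 * 0.80 * (0.85 * 40 * (164119 - 3610.618) + 500 * 3610.618) / 1000
= 3776.55 kN

3776.55


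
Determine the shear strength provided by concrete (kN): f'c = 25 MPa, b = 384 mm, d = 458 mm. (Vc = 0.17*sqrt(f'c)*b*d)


Vc = 0.17 * sqrt(25) * 384 * 458 / 1000
= 149.49 kN

149.49


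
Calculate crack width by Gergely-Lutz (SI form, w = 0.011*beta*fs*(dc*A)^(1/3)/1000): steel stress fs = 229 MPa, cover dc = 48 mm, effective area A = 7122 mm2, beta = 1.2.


w = 0.011 * beta * fs * (dc * A)^(1/3) / 1000
= 0.011 * 1.2 * 229 * (48 * 7122)^(1/3) / 1000
= 0.211 mm

0.211


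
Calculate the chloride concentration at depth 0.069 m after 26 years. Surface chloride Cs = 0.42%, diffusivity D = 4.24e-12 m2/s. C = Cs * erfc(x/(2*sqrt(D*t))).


t_seconds = 26 * 365.25 * 24 * 3600 = 820497600.0 s
arg = 0.069 / (2 * sqrt(4.24e-12 * 820497600.0))
= 0.5849
erfc(0.5849) = 0.4081
C = 0.42 * 0.4081 = 0.1714%

0.1714


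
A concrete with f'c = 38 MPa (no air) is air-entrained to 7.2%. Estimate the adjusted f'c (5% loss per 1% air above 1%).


Strength loss = (7.2 - 1) * 5 = 31.0%
f'c = 38 * (1 - 31.0/100)
= 26.22 MPa

26.22


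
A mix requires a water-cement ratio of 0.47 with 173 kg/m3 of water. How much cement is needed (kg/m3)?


Cement = water / (w/c)
= 173 / 0.47
= 368.1 kg/m3

368.1


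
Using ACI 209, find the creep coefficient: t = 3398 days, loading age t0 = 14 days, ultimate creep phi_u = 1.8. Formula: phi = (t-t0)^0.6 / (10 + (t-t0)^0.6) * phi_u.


dt = 3398 - 14 = 3384
phi = 3384^0.6 / (10 + 3384^0.6) * 1.8
= 1.672

1.672


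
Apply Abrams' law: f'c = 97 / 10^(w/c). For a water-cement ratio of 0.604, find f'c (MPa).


f'c = 97 / 10^0.604
= 97 / 4.018
= 24.14 MPa

24.14


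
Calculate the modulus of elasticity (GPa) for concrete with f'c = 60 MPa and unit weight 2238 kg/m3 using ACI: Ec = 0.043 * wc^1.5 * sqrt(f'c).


Ec = 0.043 * 2238^1.5 * sqrt(60) / 1000
= 35.26 GPa

35.26


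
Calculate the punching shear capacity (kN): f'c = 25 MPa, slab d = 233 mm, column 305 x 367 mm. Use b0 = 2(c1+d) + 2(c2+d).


b0 = 2*(305 + 233) + 2*(367 + 233) = 2276 mm
Vc = 0.33 * sqrt(25) * 2276 * 233 / 1000
= 875.01 kN

875.01


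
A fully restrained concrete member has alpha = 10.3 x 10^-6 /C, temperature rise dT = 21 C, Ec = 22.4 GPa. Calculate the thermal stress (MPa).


sigma = alpha * dT * Ec
= 10.3e-6 * 21 * 22.4 * 1000
= 4.845 MPa

4.845


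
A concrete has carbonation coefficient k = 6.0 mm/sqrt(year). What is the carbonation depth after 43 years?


depth = k * sqrt(t)
= 6.0 * sqrt(43)
= 39.34 mm

39.34


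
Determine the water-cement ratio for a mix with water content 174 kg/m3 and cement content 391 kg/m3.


w/c = water / cement
w/c = 174 / 391 = 0.445

0.445


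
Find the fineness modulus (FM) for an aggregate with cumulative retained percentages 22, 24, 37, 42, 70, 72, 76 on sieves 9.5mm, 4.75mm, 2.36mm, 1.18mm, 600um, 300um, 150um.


FM = sum(cumulative % retained) / 100
= 343 / 100
= 3.43

3.43


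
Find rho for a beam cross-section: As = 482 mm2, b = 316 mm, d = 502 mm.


rho = As / (b * d)
= 482 / (316 * 502)
= 0.003

0.003


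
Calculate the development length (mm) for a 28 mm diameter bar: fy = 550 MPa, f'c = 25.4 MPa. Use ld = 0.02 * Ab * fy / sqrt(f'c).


Ab = pi * 28^2 / 4 = 615.752 mm2
ld = 0.02 * 615.752 * 550 / sqrt(25.4)
= 1343.9 mm

1343.9


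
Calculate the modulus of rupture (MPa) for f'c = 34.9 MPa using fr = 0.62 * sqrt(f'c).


fr = 0.62 * sqrt(34.9)
= 3.663 MPa

3.663


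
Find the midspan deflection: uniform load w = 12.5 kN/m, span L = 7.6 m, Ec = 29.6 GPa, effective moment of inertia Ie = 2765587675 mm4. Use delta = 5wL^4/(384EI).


Convert: L = 7.6 m = 7600 mm, Ec = 29.6 GPa = 29600 MPa
delta = 5 * 12.5 * 7600^4 / (384 * 29600 * 2765587675)
= 6.63 mm

6.63


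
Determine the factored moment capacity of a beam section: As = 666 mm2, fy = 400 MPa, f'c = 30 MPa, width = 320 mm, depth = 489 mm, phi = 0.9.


a = As * fy / (0.85 * f'c * b)
= 666 * 400 / (0.85 * 30 * 320)
= 32.6471 mm
Mn = As * fy * (d - a/2) / 10^6
= 125.921 kN-m
phi*Mn = 0.9 * 125.921 = 113.33 kN-m

113.33


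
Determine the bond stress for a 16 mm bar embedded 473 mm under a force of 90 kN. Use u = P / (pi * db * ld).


u = P / (pi * db * ld)
= 90 * 1000 / (pi * 16 * 473)
= 3.785 MPa

3.785


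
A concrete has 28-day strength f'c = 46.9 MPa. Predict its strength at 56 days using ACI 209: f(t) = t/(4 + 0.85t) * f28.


f(56) = 56 / (4 + 0.85 * 56) * 46.9
= 56 / 51.6 * 46.9
= 50.9 MPa

50.9


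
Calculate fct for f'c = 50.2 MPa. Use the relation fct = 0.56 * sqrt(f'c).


fct = 0.56 * sqrt(50.2)
= 0.56 * 7.085
= 3.968 MPa

3.968


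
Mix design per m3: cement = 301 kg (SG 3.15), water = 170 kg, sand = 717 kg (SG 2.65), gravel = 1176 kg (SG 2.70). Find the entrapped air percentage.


Vol cement = 301 / (3.15 * 1000) = 0.095556 m3
Vol water = 170 / 1000 = 0.17 m3
Vol sand = 717 / (2.65 * 1000) = 0.270566 m3
Vol gravel = 1176 / (2.70 * 1000) = 0.435556 m3
Total solid + water volume = 0.971677 m3
Air = (1 - 0.971677) * 100 = 2.83%

2.83


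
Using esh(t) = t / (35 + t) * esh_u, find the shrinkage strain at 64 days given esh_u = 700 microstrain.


esh(64) = 64 / (35 + 64) * 700
= 64 / 99 * 700
= 452.5 microstrain

452.5


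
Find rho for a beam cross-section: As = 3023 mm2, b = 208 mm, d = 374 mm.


rho = As / (b * d)
= 3023 / (208 * 374)
= 0.0389

0.0389


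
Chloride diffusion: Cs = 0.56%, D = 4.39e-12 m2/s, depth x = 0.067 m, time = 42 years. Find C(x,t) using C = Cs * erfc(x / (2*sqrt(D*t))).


t_seconds = 42 * 365.25 * 24 * 3600 = 1325419200.0 s
arg = 0.067 / (2 * sqrt(4.39e-12 * 1325419200.0))
= 0.4392
erfc(0.4392) = 0.5345
C = 0.56 * 0.5345 = 0.2993%

0.2993


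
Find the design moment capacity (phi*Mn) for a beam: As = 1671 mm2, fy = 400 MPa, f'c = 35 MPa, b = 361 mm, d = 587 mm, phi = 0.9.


a = As * fy / (0.85 * f'c * b)
= 1671 * 400 / (0.85 * 35 * 361)
= 62.2361 mm
Mn = As * fy * (d - a/2) / 10^6
= 371.5515 kN-m
phi*Mn = 0.9 * 371.5515 = 334.4 kN-m

334.4


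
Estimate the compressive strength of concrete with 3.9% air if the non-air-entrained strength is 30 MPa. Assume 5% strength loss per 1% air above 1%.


Strength loss = (3.9 - 1) * 5 = 14.5%
f'c = 30 * (1 - 14.5/100)
= 25.65 MPa

25.65


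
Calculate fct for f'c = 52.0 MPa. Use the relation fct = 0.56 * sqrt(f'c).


fct = 0.56 * sqrt(52.0)
= 0.56 * 7.211
= 4.038 MPa

4.038


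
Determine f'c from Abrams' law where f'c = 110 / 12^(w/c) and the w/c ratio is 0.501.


f'c = 110 / 12^0.501
= 110 / 3.473
= 31.68 MPa

31.68


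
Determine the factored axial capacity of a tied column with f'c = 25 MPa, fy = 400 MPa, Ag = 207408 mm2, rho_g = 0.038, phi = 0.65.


Ast = rho * Ag = 0.038 * 207408 = 7881.504 mm2
phi*Pn = 0.65 * 0.80 * (0.85 * 25 * (207408 - 7881.504) + 400 * 7881.504) / 1000
= 3844.12 kN

3844.12


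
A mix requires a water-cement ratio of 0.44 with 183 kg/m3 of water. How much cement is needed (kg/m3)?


Cement = water / (w/c)
= 183 / 0.44
= 415.9 kg/m3

415.9


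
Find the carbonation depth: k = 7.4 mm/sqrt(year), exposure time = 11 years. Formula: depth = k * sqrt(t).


depth = k * sqrt(t)
= 7.4 * sqrt(11)
= 24.54 mm

24.54


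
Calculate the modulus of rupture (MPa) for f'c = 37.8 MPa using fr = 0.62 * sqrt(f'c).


fr = 0.62 * sqrt(37.8)
= 3.812 MPa

3.812


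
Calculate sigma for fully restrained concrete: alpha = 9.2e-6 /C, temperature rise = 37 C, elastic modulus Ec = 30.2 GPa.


sigma = alpha * dT * Ec
= 9.2e-6 * 37 * 30.2 * 1000
= 10.28 MPa

10.28


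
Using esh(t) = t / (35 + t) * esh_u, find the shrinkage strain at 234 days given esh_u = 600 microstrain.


esh(234) = 234 / (35 + 234) * 600
= 234 / 269 * 600
= 521.9 microstrain

521.9


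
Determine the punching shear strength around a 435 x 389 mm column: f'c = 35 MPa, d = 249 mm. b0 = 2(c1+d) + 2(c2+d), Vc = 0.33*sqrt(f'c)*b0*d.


b0 = 2*(435 + 249) + 2*(389 + 249) = 2644 mm
Vc = 0.33 * sqrt(35) * 2644 * 249 / 1000
= 1285.31 kN

1285.31


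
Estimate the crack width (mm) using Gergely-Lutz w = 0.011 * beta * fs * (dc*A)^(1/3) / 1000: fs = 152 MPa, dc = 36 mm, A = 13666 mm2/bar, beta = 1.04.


w = 0.011 * beta * fs * (dc * A)^(1/3) / 1000
= 0.011 * 1.04 * 152 * (36 * 13666)^(1/3) / 1000
= 0.137 mm

0.137


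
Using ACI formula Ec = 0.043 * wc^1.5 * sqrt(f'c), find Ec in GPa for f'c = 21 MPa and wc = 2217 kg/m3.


Ec = 0.043 * 2217^1.5 * sqrt(21) / 1000
= 20.57 GPa

20.57


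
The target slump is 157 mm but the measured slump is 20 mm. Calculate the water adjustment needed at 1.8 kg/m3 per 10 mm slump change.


Difference = 157 - 20 = 137 mm
Water adjustment = 137 * 1.8 / 10 = 24.7 kg/m3

24.7


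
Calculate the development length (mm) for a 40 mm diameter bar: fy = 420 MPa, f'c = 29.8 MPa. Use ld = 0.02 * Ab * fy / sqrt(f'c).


Ab = pi * 40^2 / 4 = 1256.637 mm2
ld = 0.02 * 1256.637 * 420 / sqrt(29.8)
= 1933.7 mm

1933.7


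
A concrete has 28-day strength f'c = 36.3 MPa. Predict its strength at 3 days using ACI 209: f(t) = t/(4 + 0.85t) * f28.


f(3) = 3 / (4 + 0.85 * 3) * 36.3
= 3 / 6.55 * 36.3
= 16.63 MPa

16.63


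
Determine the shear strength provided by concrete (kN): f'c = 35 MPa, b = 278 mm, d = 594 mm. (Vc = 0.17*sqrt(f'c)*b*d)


Vc = 0.17 * sqrt(35) * 278 * 594 / 1000
= 166.08 kN

166.08


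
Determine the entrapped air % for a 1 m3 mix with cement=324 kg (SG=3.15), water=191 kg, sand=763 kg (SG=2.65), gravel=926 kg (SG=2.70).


Vol cement = 324 / (3.15 * 1000) = 0.102857 m3
Vol water = 191 / 1000 = 0.191 m3
Vol sand = 763 / (2.65 * 1000) = 0.287925 m3
Vol gravel = 926 / (2.70 * 1000) = 0.342963 m3
Total solid + water volume = 0.924745 m3
Air = (1 - 0.924745) * 100 = 7.53%

7.53


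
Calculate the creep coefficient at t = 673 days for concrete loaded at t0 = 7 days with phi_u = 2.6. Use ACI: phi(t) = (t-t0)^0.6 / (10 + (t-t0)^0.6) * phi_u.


dt = 673 - 7 = 666
phi = 666^0.6 / (10 + 666^0.6) * 2.6
= 2.163

2.163


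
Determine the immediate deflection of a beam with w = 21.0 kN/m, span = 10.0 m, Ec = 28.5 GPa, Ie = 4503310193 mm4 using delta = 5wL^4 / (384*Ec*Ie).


Convert: L = 10.0 m = 10000 mm, Ec = 28.5 GPa = 28500 MPa
delta = 5 * 21.0 * 10000^4 / (384 * 28500 * 4503310193)
= 21.3 mm

21.3


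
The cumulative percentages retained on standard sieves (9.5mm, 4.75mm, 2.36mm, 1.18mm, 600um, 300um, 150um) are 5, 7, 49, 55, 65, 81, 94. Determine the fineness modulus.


FM = sum(cumulative % retained) / 100
= 356 / 100
= 3.56

3.56


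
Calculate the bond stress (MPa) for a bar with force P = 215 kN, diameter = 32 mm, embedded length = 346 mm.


u = P / (pi * db * ld)
= 215 * 1000 / (pi * 32 * 346)
= 6.181 MPa

6.181


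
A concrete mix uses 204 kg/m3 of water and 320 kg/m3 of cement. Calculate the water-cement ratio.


w/c = water / cement
w/c = 204 / 320 = 0.637

0.637


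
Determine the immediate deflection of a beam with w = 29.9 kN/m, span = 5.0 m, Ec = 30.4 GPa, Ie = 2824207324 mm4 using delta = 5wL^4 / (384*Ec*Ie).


Convert: L = 5.0 m = 5000 mm, Ec = 30.4 GPa = 30400 MPa
delta = 5 * 29.9 * 5000^4 / (384 * 30400 * 2824207324)
= 2.83 mm

2.83


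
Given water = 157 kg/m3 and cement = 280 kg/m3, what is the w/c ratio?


w/c = water / cement
w/c = 157 / 280 = 0.561

0.561


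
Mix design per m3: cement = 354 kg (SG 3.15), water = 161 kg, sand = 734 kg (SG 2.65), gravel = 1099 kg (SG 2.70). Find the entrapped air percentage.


Vol cement = 354 / (3.15 * 1000) = 0.112381 m3
Vol water = 161 / 1000 = 0.161 m3
Vol sand = 734 / (2.65 * 1000) = 0.276981 m3
Vol gravel = 1099 / (2.70 * 1000) = 0.407037 m3
Total solid + water volume = 0.957399 m3
Air = (1 - 0.957399) * 100 = 4.26%

4.26


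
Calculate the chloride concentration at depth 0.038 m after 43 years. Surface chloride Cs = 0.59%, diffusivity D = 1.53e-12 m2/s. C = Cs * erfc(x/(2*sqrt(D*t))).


t_seconds = 43 * 365.25 * 24 * 3600 = 1356976800.0 s
arg = 0.038 / (2 * sqrt(1.53e-12 * 1356976800.0))
= 0.417
erfc(0.417) = 0.5554
C = 0.59 * 0.5554 = 0.3277%

0.3277


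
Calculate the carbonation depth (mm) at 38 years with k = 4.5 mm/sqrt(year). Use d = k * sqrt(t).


depth = k * sqrt(t)
= 4.5 * sqrt(38)
= 27.74 mm

27.74


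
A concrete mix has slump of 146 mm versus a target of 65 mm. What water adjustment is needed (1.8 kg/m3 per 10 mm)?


Difference = 65 - 146 = -81 mm
Water adjustment = -81 * 1.8 / 10 = -14.6 kg/m3

-14.6


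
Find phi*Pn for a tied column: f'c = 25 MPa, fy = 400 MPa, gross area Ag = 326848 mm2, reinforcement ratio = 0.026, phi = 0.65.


Ast = rho * Ag = 0.026 * 326848 = 8498.048 mm2
phi*Pn = 0.65 * 0.80 * (0.85 * 25 * (326848 - 8498.048) + 400 * 8498.048) / 1000
= 5285.36 kN

5285.36


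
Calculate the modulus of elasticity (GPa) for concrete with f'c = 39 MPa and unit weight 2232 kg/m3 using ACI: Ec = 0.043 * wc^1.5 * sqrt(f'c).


Ec = 0.043 * 2232^1.5 * sqrt(39) / 1000
= 28.32 GPa

28.32


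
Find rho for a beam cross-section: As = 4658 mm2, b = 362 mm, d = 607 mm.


rho = As / (b * d)
= 4658 / (362 * 607)
= 0.0212

0.0212


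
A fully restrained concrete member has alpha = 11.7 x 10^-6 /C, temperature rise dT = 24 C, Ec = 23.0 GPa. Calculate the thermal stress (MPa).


sigma = alpha * dT * Ec
= 11.7e-6 * 24 * 23.0 * 1000
= 6.458 MPa

6.458


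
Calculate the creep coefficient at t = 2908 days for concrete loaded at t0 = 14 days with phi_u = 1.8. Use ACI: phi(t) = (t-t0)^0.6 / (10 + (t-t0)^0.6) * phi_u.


dt = 2908 - 14 = 2894
phi = 2894^0.6 / (10 + 2894^0.6) * 1.8
= 1.661

1.661


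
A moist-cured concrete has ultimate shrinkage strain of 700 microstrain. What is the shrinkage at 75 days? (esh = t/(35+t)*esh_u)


esh(75) = 75 / (35 + 75) * 700
= 75 / 110 * 700
= 477.3 microstrain

477.3


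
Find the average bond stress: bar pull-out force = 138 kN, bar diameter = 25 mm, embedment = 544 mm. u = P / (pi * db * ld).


u = P / (pi * db * ld)
= 138 * 1000 / (pi * 25 * 544)
= 3.23 MPa

3.23


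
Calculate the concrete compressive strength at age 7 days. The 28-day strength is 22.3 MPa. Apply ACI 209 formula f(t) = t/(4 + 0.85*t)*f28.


f(7) = 7 / (4 + 0.85 * 7) * 22.3
= 7 / 9.95 * 22.3
= 15.69 MPa

15.69


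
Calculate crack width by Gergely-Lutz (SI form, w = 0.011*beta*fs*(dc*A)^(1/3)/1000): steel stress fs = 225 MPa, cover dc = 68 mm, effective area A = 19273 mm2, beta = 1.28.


w = 0.011 * beta * fs * (dc * A)^(1/3) / 1000
= 0.011 * 1.28 * 225 * (68 * 19273)^(1/3) / 1000
= 0.347 mm

0.347


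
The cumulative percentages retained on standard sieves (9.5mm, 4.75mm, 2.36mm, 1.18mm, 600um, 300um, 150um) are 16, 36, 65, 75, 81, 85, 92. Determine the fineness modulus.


FM = sum(cumulative % retained) / 100
= 450 / 100
= 4.5

4.5


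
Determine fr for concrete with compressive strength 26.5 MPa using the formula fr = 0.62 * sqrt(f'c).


fr = 0.62 * sqrt(26.5)
= 3.192 MPa

3.192


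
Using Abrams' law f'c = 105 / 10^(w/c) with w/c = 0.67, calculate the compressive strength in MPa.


f'c = 105 / 10^0.67
= 105 / 4.677
= 22.45 MPa

22.45


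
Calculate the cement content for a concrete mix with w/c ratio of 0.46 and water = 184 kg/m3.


Cement = water / (w/c)
= 184 / 0.46
= 400.0 kg/m3

400.0


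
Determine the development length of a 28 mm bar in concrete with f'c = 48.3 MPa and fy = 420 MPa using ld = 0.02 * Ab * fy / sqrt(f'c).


Ab = pi * 28^2 / 4 = 615.752 mm2
ld = 0.02 * 615.752 * 420 / sqrt(48.3)
= 744.2 mm

744.2


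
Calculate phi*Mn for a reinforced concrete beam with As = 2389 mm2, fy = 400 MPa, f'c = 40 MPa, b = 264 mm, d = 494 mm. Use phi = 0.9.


a = As * fy / (0.85 * f'c * b)
= 2389 * 400 / (0.85 * 40 * 264)
= 106.4617 mm
Mn = As * fy * (d - a/2) / 10^6
= 421.199 kN-m
phi*Mn = 0.9 * 421.199 = 379.08 kN-m

379.08


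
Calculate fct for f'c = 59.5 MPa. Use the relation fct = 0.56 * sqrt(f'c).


fct = 0.56 * sqrt(59.5)
= 0.56 * 7.714
= 4.32 MPa

4.32


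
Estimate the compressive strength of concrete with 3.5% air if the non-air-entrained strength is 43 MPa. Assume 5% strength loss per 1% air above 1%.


Strength loss = (3.5 - 1) * 5 = 12.5%
f'c = 43 * (1 - 12.5/100)
= 37.62 MPa

37.62


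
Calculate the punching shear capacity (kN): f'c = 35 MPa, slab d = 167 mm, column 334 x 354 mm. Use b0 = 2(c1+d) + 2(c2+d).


b0 = 2*(334 + 167) + 2*(354 + 167) = 2044 mm
Vc = 0.33 * sqrt(35) * 2044 * 167 / 1000
= 666.42 kN

666.42


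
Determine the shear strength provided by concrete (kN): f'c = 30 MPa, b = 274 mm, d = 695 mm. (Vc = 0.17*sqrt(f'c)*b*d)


Vc = 0.17 * sqrt(30) * 274 * 695 / 1000
= 177.31 kN

177.31
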